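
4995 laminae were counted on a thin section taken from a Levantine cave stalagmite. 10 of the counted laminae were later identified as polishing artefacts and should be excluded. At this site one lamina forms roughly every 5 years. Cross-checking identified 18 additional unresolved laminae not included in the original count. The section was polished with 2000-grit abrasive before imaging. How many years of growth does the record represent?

True lamina count = 4995 − 10 + 18 = 5003.
Multiplying by 5 years per lamina: 5003 × 5 = 25015 years.

25015 years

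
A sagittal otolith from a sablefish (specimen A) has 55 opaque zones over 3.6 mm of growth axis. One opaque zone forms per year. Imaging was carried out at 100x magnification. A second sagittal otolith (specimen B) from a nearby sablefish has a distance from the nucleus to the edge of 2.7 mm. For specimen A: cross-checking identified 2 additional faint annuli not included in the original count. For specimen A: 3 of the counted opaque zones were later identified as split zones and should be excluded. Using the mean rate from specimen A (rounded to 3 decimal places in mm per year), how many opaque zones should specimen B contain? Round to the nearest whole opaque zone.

40 opaque zones

Specimen A: true opaque zone count = 55 − 3 + 2 = 54.
A: Extension rate ≈ 3.6 / 54 = 0.067 mm per year.
For B, 2.7 / 0.067 = 40.30 years ≈ 40 opaque zones.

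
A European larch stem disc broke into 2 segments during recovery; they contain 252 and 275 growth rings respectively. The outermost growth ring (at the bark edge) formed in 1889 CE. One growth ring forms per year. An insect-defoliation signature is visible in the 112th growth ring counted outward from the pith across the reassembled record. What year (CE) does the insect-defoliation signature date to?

Total growth rings = 252 + 275 = 527.
527 − 112 = 415 growth rings lie beyond the insect-defoliation signature toward the bark edge.
1889 − 415 = 1474 CE.

1474 CE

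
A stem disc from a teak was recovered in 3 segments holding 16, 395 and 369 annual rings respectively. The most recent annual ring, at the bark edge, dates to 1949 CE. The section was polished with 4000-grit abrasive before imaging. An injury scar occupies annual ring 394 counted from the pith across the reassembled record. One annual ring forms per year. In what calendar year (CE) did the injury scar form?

1563 CE

Total annual rings = 16 + 395 + 369 = 780.
Between annual ring 394 and the bark edge there are 780 − 394 = 386 annual rings.
1949 − 386 = 1563 CE.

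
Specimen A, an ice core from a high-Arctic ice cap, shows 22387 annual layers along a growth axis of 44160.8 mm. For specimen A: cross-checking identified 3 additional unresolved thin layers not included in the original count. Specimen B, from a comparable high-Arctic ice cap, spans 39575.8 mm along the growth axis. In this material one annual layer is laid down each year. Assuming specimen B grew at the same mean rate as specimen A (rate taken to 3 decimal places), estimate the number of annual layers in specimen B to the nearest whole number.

Specimen A: adjusted count: 22387 + 3 = 22390 annual layers.
A: 44160.8 mm over 22390 years gives 44160.8 / 22390 ≈ 1.972 mm/year.
B spans 39575.8 / 1.972 = 20068.86 years ≈ 20069 annual layers.

20069 annual layers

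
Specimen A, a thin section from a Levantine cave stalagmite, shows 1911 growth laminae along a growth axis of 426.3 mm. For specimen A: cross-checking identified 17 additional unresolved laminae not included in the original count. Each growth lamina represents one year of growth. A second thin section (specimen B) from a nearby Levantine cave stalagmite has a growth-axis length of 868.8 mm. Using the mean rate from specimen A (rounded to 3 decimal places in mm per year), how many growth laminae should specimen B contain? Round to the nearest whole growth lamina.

Specimen A: after corrections the count is 1911 + 17 = 1928 growth laminae.
A: 426.3 mm over 1928 years gives 426.3 / 1928 ≈ 0.221 mm/year.
B spans 868.8 / 0.221 = 3931.22 years ≈ 3931 growth laminae.

3931 growth laminae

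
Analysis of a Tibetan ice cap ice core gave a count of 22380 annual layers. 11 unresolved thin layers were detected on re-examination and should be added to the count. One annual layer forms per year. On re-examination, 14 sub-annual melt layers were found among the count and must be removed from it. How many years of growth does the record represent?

22377 years

Correcting the raw count gives 22380 − 14 + 11 = 22377 true annual layers.
One annual layer per year makes the duration 22377 years.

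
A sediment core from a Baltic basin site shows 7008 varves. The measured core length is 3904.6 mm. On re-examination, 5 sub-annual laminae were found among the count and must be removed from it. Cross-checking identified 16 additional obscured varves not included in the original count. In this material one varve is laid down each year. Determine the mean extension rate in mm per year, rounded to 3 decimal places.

0.556 mm per year

True varve count = 7008 − 5 + 16 = 7019.
Mean rate = 3904.6 mm / 7019 years ≈ 0.556 mm per year.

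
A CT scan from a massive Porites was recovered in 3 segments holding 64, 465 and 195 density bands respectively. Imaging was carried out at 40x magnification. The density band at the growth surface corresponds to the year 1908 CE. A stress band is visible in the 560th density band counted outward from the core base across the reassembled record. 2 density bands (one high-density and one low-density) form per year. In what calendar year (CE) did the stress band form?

1826 CE

Total density bands = 64 + 465 + 195 = 724.
Between density band 560 and the growth surface there are 724 − 560 = 164 density bands.
Dividing by 2 density bands per year: 164 / 2 = 82 years.
Counting back 82 years from 1908 CE places the stress band in 1908 − 82 = 1826 CE.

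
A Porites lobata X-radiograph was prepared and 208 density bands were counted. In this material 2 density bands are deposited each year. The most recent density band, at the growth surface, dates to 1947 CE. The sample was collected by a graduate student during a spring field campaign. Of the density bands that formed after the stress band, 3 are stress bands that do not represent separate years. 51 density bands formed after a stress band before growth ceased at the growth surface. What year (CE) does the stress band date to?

51 density bands formed after the stress band.
Removing the 3 false density bands leaves 51 − 3 = 48 true density bands beyond the stress band.
With 2 density bands per year, 48 / 2 = 24 years.
Counting back 24 years from 1947 CE places the stress band in 1947 − 24 = 1923 CE.

1923 CE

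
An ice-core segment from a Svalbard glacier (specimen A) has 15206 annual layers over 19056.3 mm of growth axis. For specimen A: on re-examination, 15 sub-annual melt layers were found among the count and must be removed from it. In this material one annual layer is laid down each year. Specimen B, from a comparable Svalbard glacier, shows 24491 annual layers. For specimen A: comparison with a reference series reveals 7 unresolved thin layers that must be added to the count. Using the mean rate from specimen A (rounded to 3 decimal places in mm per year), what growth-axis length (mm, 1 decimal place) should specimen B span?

Specimen A: adjusted count: 15206 − 15 + 7 = 15198 annual layers.
A: 19056.3 mm over 15198 years gives 19056.3 / 15198 ≈ 1.254 mm/yr.
Length of B = 1.254 × 24491 = 30711.7 mm.

30711.7 mm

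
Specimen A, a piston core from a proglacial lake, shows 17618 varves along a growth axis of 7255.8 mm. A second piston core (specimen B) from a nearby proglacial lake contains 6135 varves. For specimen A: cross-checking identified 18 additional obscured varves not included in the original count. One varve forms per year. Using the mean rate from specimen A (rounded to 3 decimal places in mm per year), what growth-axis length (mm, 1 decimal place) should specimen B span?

2521.5 mm

Specimen A: after corrections the count is 17618 + 18 = 17636 varves.
A: Extension rate ≈ 7255.8 / 17636 = 0.411 mm/year.
For B, 0.411 mm/year × 6135 years = 2521.5 mm.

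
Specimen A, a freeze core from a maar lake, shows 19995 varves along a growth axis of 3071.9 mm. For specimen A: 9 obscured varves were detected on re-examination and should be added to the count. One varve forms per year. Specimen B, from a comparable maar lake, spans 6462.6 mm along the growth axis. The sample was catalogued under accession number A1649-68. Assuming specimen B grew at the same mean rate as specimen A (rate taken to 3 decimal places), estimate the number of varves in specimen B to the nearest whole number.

Specimen A: correcting the raw count gives 19995 + 9 = 20004 true varves.
A: 3071.9 mm over 20004 years gives 3071.9 / 20004 ≈ 0.154 mm/yr.
Specimen B: 6462.6 mm / 0.154 mm per year = 41964.94 years ≈ 41965 varves.

41965 varves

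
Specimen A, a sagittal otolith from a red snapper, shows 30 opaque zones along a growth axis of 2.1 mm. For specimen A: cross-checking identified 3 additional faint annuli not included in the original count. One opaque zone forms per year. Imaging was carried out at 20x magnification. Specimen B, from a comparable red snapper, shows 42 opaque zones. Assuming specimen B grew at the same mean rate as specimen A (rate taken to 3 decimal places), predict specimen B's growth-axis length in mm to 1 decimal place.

Specimen A: true opaque zone count = 30 + 3 = 33.
A: Extension rate ≈ 2.1 / 33 = 0.064 mm per year.
Length of B = 0.064 × 42 = 2.7 mm.

2.7 mm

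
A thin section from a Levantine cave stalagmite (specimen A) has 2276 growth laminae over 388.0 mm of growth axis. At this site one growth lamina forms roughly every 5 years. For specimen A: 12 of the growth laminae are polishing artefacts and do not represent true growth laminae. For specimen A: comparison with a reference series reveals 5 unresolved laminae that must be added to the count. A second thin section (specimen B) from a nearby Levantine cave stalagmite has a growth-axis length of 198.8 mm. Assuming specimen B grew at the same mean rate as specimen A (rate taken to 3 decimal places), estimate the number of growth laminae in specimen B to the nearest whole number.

1169 growth laminae

Specimen A: true growth lamina count = 2276 − 12 + 5 = 2269.
Specimen A: multiplying by 5 years per growth lamina: 2269 × 5 = 11345 years.
A: Extension rate ≈ 388.0 / 11345 = 0.034 mm/year.
Specimen B: 198.8 mm / 0.034 mm per year = 5847.06 years; at 5 years per growth lamina that is 5847.06 / 5 ≈ 1169 growth laminae.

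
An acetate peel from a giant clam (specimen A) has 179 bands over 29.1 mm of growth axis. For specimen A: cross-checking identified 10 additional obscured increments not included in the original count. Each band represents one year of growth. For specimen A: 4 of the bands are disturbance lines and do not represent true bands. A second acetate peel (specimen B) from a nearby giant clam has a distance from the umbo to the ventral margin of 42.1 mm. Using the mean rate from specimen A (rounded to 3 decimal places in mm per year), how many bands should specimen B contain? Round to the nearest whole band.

268 bands

Specimen A: after corrections the count is 179 − 4 + 10 = 185 bands.
A: Mean rate = 29.1 mm / 185 years ≈ 0.157 mm/year.
B spans 42.1 / 0.157 = 268.15 years ≈ 268 bands.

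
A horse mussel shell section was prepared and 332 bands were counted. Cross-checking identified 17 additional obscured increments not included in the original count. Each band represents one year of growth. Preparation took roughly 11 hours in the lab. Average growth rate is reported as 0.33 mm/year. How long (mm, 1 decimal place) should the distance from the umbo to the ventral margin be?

115.2 mm

Adjusted count: 332 + 17 = 349 bands.
Predicted length = 0.33 mm/year × 349 years = 115.2 mm.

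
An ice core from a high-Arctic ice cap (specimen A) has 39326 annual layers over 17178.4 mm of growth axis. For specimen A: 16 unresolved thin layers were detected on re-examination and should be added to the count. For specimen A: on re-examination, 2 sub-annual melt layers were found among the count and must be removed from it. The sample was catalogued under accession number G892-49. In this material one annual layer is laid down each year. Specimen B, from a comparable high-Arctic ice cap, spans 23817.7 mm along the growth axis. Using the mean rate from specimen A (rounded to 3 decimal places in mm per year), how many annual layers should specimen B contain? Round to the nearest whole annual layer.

Specimen A: after corrections the count is 39326 − 2 + 16 = 39340 annual layers.
A: Mean rate = 17178.4 mm / 39340 years ≈ 0.437 mm/year.
B spans 23817.7 / 0.437 = 54502.75 years ≈ 54503 annual layers.

54503 annual layers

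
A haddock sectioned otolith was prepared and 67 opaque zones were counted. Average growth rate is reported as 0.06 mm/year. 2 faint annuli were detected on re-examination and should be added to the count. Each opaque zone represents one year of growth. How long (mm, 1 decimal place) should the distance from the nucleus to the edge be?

Adjusted count: 67 + 2 = 69 opaque zones.
Predicted length = 0.06 mm/year × 69 years = 4.1 mm.

4.1 mm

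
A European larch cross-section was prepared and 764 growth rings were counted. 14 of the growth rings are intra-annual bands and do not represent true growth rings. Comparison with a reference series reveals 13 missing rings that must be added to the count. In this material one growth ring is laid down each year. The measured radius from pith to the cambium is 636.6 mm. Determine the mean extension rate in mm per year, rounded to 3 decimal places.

0.834 mm per year

After corrections the count is 764 − 14 + 13 = 763 growth rings.
Mean rate = 636.6 mm / 763 years ≈ 0.834 mm per year.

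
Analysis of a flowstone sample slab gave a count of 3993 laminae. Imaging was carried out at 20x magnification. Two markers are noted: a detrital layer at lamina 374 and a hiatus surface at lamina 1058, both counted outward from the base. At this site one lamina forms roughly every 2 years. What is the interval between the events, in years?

1368 yr

Separation: 1058 − 374 = 684 laminae.
Multiplying by 2 years per lamina: 684 × 2 = 1368 years.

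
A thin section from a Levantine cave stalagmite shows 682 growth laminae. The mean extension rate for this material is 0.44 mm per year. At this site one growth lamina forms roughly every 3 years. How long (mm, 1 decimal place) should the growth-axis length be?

900.2 mm

Multiplying by 3 years per growth lamina: 682 × 3 = 2046 years.
Predicted length = 0.44 mm/year × 2046 years = 900.2 mm.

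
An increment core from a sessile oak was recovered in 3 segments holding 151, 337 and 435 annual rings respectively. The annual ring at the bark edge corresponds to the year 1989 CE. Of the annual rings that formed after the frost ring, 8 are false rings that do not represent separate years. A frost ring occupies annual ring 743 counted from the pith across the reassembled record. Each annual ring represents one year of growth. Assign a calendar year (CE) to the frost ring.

Total annual rings = 151 + 337 + 435 = 923.
Between annual ring 743 and the bark edge there are 923 − 743 = 180 annual rings.
Excluding 8 false annual rings: 180 − 8 = 172.
Counting back 172 years from 1989 CE places the frost ring in 1989 − 172 = 1817 CE.

1817 CE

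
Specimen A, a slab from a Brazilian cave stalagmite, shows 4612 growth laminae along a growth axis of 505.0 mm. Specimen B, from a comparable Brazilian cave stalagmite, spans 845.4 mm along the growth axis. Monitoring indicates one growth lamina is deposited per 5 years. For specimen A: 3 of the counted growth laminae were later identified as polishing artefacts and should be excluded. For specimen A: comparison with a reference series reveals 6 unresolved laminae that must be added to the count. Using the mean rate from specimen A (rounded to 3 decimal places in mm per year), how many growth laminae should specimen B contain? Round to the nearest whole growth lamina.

Specimen A: adjusted count: 4612 − 3 + 6 = 4615 growth laminae.
Specimen A: multiplying by 5 years per growth lamina: 4615 × 5 = 23075 years.
A: Extension rate ≈ 505.0 / 23075 = 0.022 mm per year.
For B, 845.4 / 0.022 = 38427.27 years; at 5 years per growth lamina that is 38427.27 / 5 ≈ 7685 growth laminae.

7685 growth laminae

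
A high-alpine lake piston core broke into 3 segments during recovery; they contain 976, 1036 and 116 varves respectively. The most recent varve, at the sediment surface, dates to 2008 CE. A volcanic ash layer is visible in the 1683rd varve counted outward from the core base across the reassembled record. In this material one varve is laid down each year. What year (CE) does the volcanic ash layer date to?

1563 CE

Total varves = 976 + 1036 + 116 = 2128.
Between varve 1683 and the sediment surface there are 2128 − 1683 = 445 varves.
The varve at the sediment surface is 2008 CE, so the volcanic ash layer dates to 2008 − 445 = 1563 CE.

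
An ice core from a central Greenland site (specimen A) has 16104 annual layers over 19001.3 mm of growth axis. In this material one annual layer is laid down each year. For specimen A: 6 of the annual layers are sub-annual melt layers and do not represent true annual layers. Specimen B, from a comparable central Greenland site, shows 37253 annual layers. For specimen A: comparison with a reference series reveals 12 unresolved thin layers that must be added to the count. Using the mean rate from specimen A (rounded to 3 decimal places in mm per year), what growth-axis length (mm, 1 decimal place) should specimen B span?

43921.3 mm

Specimen A: correcting the raw count gives 16104 − 6 + 12 = 16110 true annual layers.
A: Mean rate = 19001.3 mm / 16110 years ≈ 1.179 mm/yr.
For B, 1.179 mm/year × 37253 years = 43921.3 mm.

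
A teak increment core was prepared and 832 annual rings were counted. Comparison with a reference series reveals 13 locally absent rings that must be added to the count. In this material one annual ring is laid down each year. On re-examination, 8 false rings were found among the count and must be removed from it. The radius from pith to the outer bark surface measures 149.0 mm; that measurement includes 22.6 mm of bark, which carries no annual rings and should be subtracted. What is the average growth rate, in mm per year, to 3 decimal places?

Adjusted count: 832 − 8 + 13 = 837 annual rings.
Net length = 149.0 − 22.6 = 126.4 mm.
126.4 mm over 837 years gives 126.4 / 837 ≈ 0.151 mm per year.

0.151 mm per year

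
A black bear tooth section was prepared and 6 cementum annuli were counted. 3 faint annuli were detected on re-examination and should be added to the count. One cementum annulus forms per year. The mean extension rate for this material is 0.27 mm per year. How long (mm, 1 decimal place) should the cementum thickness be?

2.4 mm

Adjusted count: 6 + 3 = 9 cementum annuli.
Length ≈ 0.27 × 9 = 2.4 mm.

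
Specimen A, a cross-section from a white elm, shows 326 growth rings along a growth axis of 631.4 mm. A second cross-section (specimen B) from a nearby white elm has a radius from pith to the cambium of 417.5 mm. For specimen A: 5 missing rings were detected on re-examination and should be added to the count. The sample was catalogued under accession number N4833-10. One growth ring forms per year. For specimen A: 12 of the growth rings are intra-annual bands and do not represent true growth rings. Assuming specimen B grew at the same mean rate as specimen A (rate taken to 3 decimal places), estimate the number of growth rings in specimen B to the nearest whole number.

211 growth rings

Specimen A: true growth ring count = 326 − 12 + 5 = 319.
A: 631.4 mm over 319 years gives 631.4 / 319 ≈ 1.979 mm per year.
Specimen B: 417.5 mm / 1.979 mm per year = 210.97 years ≈ 211 growth rings.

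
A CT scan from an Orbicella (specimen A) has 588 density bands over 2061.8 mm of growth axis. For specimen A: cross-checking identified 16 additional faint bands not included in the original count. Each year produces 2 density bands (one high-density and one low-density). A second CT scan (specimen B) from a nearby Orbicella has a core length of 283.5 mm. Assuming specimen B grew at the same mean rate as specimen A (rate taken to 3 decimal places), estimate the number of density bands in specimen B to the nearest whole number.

Specimen A: adjusted count: 588 + 16 = 604 density bands.
Specimen A: dividing by 2 density bands per year: 604 / 2 = 302 years.
A: Mean rate = 2061.8 mm / 302 years ≈ 6.827 mm/yr.
Specimen B: 283.5 mm / 6.827 mm per year = 41.53 years; at 2 density bands per year that is 41.53 × 2 ≈ 83 density bands.

83 density bands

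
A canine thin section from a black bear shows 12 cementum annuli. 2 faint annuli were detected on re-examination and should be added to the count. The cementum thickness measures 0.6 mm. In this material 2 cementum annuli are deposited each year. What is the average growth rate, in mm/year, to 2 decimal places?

After corrections the count is 12 + 2 = 14 cementum annuli.
With 2 cementum annuli per year, 14 / 2 = 7 years.
0.6 mm over 7 years gives 0.6 / 7 ≈ 0.09 mm/year.

0.09 mm/year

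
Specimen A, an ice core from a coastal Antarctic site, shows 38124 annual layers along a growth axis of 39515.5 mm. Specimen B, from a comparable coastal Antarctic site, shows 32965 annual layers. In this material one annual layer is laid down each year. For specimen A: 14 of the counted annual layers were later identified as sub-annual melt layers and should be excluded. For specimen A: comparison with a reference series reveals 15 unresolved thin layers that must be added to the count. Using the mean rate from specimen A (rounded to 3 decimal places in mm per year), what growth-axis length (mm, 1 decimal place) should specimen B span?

Specimen A: adjusted count: 38124 − 14 + 15 = 38125 annual layers.
A: Extension rate ≈ 39515.5 / 38125 = 1.036 mm/year.
Length of B = 1.036 × 32965 = 34151.7 mm.

34151.7 mm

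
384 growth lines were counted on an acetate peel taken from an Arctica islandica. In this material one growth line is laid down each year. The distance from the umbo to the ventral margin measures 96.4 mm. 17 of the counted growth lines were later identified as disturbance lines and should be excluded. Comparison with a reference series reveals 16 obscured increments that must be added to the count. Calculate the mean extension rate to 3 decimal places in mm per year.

Adjusted count: 384 − 17 + 16 = 383 growth lines.
Extension rate ≈ 96.4 / 383 = 0.252 mm per year.

0.252 mm per year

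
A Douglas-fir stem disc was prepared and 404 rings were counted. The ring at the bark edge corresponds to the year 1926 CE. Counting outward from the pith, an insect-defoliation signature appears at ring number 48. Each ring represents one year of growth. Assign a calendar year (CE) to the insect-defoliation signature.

Between ring 48 and the bark edge there are 404 − 48 = 356 rings.
1926 − 356 = 1570 CE.

1570 CE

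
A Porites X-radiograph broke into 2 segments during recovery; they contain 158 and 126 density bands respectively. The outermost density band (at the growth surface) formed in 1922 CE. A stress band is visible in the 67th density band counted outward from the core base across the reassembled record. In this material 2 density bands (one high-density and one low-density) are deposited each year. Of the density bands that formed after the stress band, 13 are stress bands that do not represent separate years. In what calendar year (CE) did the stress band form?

1820 CE

Total density bands = 158 + 126 = 284.
Between density band 67 and the growth surface there are 284 − 67 = 217 density bands.
Removing the 13 false density bands leaves 217 − 13 = 204 true density bands beyond the stress band.
With 2 density bands per year, 204 / 2 = 102 years.
1922 − 102 = 1820 CE.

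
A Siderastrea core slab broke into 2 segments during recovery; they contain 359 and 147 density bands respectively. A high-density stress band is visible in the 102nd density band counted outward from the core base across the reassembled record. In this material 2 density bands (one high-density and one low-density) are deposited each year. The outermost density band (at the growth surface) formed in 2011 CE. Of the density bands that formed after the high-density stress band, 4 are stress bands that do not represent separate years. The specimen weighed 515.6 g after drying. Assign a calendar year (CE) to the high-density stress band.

Total density bands = 359 + 147 = 506.
Between density band 102 and the growth surface there are 506 − 102 = 404 density bands.
Excluding 4 false density bands: 404 − 4 = 400.
With 2 density bands per year, 400 / 2 = 200 years.
Counting back 200 years from 2011 CE places the high-density stress band in 2011 − 200 = 1811 CE.

1811 CE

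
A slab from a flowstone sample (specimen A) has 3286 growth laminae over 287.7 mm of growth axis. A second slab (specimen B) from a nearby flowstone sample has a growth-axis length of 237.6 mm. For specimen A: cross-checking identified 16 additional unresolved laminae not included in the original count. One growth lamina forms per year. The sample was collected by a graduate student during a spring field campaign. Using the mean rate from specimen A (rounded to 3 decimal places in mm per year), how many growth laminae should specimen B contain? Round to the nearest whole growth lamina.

Specimen A: adjusted count: 3286 + 16 = 3302 growth laminae.
A: Extension rate ≈ 287.7 / 3302 = 0.087 mm/year.
B spans 237.6 / 0.087 = 2731.03 years ≈ 2731 growth laminae.

2731 growth laminae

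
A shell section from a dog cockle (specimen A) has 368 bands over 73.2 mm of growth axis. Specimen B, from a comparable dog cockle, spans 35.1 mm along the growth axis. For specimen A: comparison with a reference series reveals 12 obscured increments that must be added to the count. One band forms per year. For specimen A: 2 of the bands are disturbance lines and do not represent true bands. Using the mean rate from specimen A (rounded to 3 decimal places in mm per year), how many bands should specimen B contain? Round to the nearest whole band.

181 bands

Specimen A: after corrections the count is 368 − 2 + 12 = 378 bands.
A: 73.2 mm over 378 years gives 73.2 / 378 ≈ 0.194 mm/yr.
For B, 35.1 / 0.194 = 180.93 years ≈ 181 bands.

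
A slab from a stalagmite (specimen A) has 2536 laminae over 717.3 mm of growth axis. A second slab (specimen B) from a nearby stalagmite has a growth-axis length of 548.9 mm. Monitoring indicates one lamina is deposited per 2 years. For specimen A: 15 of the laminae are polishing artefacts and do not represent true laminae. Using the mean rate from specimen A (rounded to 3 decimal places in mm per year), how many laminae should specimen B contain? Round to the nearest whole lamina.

1933 laminae

Specimen A: after corrections the count is 2536 − 15 = 2521 laminae.
Specimen A: at 2 years per lamina, 2521 × 2 = 5042 years.
A: Mean rate = 717.3 mm / 5042 years ≈ 0.142 mm/year.
For B, 548.9 / 0.142 = 3865.49 years; at 2 years per lamina that is 3865.49 / 2 ≈ 1933 laminae.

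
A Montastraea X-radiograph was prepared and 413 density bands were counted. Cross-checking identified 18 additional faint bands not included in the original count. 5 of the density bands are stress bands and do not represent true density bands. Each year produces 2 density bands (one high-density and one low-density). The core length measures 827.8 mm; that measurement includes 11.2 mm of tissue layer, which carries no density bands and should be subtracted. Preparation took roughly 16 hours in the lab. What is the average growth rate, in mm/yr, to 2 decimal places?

3.83 mm/yr

After corrections the count is 413 − 5 + 18 = 426 density bands.
With 2 density bands per year, 426 / 2 = 213 years.
Net length = 827.8 − 11.2 = 816.6 mm.
Extension rate ≈ 816.6 / 213 = 3.83 mm/yr.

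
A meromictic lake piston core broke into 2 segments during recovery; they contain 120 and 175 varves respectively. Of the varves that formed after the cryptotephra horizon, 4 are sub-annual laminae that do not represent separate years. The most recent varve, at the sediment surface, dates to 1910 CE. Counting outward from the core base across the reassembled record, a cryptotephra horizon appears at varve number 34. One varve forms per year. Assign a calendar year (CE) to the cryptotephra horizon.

1653 CE

Total varves = 120 + 175 = 295.
Between varve 34 and the sediment surface there are 295 − 34 = 261 varves.
Excluding 4 false varves: 261 − 4 = 257.
The varve at the sediment surface is 1910 CE, so the cryptotephra horizon dates to 1910 − 257 = 1653 CE.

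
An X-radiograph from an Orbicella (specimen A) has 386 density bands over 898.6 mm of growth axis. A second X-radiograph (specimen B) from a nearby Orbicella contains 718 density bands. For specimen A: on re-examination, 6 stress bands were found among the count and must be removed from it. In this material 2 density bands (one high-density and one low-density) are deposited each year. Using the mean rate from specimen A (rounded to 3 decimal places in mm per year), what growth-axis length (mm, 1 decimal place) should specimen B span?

1697.7 mm

Specimen A: after corrections the count is 386 − 6 = 380 density bands.
Specimen A: with 2 density bands per year, 380 / 2 = 190 years.
A: 898.6 mm over 190 years gives 898.6 / 190 ≈ 4.729 mm/year.
Specimen B: 718 density bands at 2 per year is 718 / 2 = 359 years. B's length ≈ 4.729 × 359 = 1697.7 mm.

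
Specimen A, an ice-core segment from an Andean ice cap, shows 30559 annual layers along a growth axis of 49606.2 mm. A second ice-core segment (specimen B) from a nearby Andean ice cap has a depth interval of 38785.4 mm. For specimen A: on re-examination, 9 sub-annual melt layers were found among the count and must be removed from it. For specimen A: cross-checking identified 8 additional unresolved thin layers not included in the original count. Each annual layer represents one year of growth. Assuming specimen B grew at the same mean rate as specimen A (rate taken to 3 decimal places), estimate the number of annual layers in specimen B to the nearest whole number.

23897 annual layers

Specimen A: true annual layer count = 30559 − 9 + 8 = 30558.
A: Mean rate = 49606.2 mm / 30558 years ≈ 1.623 mm/yr.
B spans 38785.4 / 1.623 = 23897.35 years ≈ 23897 annual layers.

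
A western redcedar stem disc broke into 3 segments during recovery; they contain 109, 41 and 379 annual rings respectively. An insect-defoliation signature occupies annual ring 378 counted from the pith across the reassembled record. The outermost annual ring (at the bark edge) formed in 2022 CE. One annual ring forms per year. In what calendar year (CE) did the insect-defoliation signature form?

Total annual rings = 109 + 41 + 379 = 529.
529 − 378 = 151 annual rings lie beyond the insect-defoliation signature toward the bark edge.
2022 − 151 = 1871 CE.

1871 CE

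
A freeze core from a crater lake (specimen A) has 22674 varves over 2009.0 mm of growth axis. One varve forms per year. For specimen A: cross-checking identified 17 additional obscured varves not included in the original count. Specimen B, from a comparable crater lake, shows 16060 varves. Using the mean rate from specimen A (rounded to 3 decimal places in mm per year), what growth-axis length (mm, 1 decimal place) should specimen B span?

1429.3 mm

Specimen A: correcting the raw count gives 22674 + 17 = 22691 true varves.
A: Extension rate ≈ 2009.0 / 22691 = 0.089 mm/year.
Length of B = 0.089 × 16060 = 1429.3 mm.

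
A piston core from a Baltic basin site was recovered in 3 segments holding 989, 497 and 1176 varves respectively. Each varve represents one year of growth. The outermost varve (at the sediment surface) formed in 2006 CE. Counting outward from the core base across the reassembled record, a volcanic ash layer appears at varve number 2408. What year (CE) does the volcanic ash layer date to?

1752 CE

Total varves = 989 + 497 + 1176 = 2662.
2662 − 2408 = 254 varves lie beyond the volcanic ash layer toward the sediment surface.
The varve at the sediment surface is 2006 CE, so the volcanic ash layer dates to 2006 − 254 = 1752 CE.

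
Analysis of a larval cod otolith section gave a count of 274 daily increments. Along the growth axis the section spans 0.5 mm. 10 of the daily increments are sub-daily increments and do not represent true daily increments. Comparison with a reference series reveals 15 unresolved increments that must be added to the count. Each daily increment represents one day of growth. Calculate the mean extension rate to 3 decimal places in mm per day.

Adjusted count: 274 − 10 + 15 = 279 daily increments.
0.5 mm over 279 days gives 0.5 / 279 ≈ 0.002 mm per day.

0.002 mm per day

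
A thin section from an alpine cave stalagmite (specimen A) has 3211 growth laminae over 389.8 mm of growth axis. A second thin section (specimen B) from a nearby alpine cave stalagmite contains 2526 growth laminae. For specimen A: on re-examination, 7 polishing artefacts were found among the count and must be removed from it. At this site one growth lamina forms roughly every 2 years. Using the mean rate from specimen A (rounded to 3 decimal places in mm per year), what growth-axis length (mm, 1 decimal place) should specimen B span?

308.2 mm

Specimen A: true growth lamina count = 3211 − 7 = 3204.
Specimen A: multiplying by 2 years per growth lamina: 3204 × 2 = 6408 years.
A: 389.8 mm over 6408 years gives 389.8 / 6408 ≈ 0.061 mm/yr.
Specimen B: multiplying by 2 years per growth lamina: 2526 × 2 = 5052 years. For B, 0.061 mm/year × 5052 years = 308.2 mm.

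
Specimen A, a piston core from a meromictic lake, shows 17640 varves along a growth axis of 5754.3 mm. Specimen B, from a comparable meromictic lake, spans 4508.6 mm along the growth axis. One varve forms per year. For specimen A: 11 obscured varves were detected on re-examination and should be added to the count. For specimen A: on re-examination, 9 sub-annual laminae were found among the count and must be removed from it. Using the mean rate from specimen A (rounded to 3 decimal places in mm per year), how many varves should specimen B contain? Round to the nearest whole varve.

13830 varves

Specimen A: true varve count = 17640 − 9 + 11 = 17642.
A: 5754.3 mm over 17642 years gives 5754.3 / 17642 ≈ 0.326 mm/yr.
B spans 4508.6 / 0.326 = 13830.06 years ≈ 13830 varves.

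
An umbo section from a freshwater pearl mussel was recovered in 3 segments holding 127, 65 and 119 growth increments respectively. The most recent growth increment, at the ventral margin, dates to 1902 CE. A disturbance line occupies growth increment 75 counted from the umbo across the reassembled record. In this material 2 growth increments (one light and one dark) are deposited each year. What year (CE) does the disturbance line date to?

Total growth increments = 127 + 65 + 119 = 311.
311 − 75 = 236 growth increments lie beyond the disturbance line toward the ventral margin.
Dividing by 2 growth increments per year: 236 / 2 = 118 years.
1902 − 118 = 1784 CE.

1784 CE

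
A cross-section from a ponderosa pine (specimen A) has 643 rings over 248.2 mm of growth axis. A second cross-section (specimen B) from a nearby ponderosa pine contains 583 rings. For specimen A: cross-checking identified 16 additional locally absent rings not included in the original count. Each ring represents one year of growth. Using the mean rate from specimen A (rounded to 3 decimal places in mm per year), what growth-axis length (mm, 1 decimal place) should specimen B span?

219.8 mm

Specimen A: correcting the raw count gives 643 + 16 = 659 true rings.
A: Mean rate = 248.2 mm / 659 years ≈ 0.377 mm/yr.
Length of B = 0.377 × 583 = 219.8 mm.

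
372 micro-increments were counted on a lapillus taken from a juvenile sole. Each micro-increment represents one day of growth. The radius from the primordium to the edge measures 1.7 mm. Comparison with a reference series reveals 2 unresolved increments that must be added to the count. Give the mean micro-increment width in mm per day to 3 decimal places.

0.005 mm per day

After corrections the count is 372 + 2 = 374 micro-increments.
1.7 mm over 374 days gives 1.7 / 374 ≈ 0.005 mm per day.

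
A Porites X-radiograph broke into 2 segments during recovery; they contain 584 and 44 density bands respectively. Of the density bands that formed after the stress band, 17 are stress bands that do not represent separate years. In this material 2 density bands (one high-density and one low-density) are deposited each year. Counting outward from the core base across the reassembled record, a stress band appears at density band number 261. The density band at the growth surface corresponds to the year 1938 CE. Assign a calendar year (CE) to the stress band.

1763 CE

Total density bands = 584 + 44 = 628.
The stress band sits at density band 261 from the core base, so 628 − 261 = 367 density bands formed after it.
Excluding 17 false density bands: 367 − 17 = 350.
350 density bands at 2 per year is 350 / 2 = 175 years.
1938 − 175 = 1763 CE.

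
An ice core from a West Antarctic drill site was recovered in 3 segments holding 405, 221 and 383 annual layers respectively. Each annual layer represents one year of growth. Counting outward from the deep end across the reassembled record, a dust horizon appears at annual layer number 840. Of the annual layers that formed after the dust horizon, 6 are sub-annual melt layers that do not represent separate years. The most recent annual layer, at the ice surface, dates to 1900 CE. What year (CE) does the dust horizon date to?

1737 CE

Total annual layers = 405 + 221 + 383 = 1009.
1009 − 840 = 169 annual layers lie beyond the dust horizon toward the ice surface.
Removing the 6 false annual layers leaves 169 − 6 = 163 true annual layers beyond the dust horizon.
Counting back 163 years from 1900 CE places the dust horizon in 1900 − 163 = 1737 CE.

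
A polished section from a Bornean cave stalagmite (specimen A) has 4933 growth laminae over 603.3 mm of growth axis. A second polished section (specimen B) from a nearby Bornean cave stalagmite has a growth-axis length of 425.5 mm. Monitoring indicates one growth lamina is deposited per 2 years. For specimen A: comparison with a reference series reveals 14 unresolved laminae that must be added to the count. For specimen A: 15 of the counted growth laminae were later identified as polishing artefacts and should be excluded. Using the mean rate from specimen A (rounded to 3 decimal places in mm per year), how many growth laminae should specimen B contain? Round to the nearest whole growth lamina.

3488 growth laminae

Specimen A: correcting the raw count gives 4933 − 15 + 14 = 4932 true growth laminae.
Specimen A: at 2 years per growth lamina, 4932 × 2 = 9864 years.
A: Extension rate ≈ 603.3 / 9864 = 0.061 mm/year.
For B, 425.5 / 0.061 = 6975.41 years; at 2 years per growth lamina that is 6975.41 / 2 ≈ 3488 growth laminae.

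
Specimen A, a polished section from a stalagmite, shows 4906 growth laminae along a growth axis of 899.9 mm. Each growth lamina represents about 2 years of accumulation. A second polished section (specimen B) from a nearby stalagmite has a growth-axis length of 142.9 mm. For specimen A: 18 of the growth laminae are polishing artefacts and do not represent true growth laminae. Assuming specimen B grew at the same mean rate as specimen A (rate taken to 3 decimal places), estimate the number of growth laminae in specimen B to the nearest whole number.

777 growth laminae

Specimen A: correcting the raw count gives 4906 − 18 = 4888 true growth laminae.
Specimen A: multiplying by 2 years per growth lamina: 4888 × 2 = 9776 years.
A: Mean rate = 899.9 mm / 9776 years ≈ 0.092 mm/year.
For B, 142.9 / 0.092 = 1553.26 years; at 2 years per growth lamina that is 1553.26 / 2 ≈ 777 growth laminae.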